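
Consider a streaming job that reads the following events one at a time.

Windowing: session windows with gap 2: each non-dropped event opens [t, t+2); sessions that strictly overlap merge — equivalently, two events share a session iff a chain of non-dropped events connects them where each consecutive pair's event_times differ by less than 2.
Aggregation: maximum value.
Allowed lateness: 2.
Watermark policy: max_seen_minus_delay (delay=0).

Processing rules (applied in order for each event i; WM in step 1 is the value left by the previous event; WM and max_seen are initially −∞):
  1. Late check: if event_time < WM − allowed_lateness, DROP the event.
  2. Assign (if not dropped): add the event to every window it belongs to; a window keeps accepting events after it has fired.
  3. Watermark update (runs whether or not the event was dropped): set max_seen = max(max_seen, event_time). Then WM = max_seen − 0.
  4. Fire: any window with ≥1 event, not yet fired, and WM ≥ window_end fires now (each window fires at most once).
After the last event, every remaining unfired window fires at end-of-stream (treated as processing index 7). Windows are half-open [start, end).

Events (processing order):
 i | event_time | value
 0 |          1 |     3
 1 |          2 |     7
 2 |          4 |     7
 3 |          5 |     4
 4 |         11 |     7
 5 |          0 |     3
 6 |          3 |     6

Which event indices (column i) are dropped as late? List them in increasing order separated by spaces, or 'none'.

5 6

i=0 t=1 v=3: → [1,3); WM=1
i=1 t=2 v=7: → [1,4); WM=2
i=2 t=4 v=7: → [4,6); WM=4
i=3 t=5 v=4: → [4,7); WM=5
i=4 t=11 v=7: → [11,13); WM=11
i=5 t=0 v=3: DROP (t<11-2); WM=11
i=6 t=3 v=6: DROP (t<11-2); WM=11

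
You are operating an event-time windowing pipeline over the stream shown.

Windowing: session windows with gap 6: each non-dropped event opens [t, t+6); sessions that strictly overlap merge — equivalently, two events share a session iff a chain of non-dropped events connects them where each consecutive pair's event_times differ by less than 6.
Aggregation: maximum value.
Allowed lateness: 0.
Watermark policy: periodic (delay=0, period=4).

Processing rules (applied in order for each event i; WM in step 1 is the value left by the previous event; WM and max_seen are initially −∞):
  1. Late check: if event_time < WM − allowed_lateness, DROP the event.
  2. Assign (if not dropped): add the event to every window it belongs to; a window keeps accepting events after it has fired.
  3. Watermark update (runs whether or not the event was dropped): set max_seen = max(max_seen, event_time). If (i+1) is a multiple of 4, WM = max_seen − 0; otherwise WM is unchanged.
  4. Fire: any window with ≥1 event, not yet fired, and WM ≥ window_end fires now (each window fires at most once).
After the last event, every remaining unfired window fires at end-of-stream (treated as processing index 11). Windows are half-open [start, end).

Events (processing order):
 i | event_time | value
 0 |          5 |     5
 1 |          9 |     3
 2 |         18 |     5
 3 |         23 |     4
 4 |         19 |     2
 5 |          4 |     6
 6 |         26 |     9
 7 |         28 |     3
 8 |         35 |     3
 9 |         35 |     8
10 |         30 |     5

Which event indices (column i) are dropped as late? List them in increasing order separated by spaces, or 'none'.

i=0 t=5 v=5: → [5,11); WM=−∞
i=1 t=9 v=3: → [5,15); WM=−∞
i=2 t=18 v=5: → [18,24); WM=−∞
i=3 t=23 v=4: → [18,29); WM=23
i=4 t=19 v=2: DROP (t<23-0); WM=23
i=5 t=4 v=6: DROP (t<23-0); WM=23
i=6 t=26 v=9: → [18,32); WM=23
i=7 t=28 v=3: → [18,34); WM=28
i=8 t=35 v=3: → [35,41); WM=28
i=9 t=35 v=8: → [35,41); WM=28
i=10 t=30 v=5: → [18,41); WM=28

4 5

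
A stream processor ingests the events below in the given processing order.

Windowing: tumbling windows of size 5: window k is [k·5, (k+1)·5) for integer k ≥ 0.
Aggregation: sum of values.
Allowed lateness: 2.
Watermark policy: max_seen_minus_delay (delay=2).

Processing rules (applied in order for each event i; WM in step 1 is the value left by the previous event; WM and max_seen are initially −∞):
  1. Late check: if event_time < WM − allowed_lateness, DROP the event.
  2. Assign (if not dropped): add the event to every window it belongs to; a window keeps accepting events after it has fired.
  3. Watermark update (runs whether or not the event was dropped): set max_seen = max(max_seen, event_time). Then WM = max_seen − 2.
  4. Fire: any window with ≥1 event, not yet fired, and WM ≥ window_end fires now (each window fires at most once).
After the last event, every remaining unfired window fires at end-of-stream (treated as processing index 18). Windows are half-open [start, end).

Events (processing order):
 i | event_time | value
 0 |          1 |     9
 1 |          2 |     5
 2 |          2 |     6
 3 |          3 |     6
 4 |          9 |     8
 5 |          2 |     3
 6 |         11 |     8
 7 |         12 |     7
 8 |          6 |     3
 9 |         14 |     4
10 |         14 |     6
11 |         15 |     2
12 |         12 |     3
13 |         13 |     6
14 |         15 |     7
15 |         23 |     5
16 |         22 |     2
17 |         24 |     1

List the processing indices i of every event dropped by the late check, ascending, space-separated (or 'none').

5 8

i=0 t=1 v=9: → [0,5); WM=-1
i=1 t=2 v=5: → [0,5); WM=0
i=2 t=2 v=6: → [0,5); WM=0
i=3 t=3 v=6: → [0,5); WM=1
i=4 t=9 v=8: → [5,10); WM=7; [0,5) fires=26
i=5 t=2 v=3: DROP (t<7-2); WM=7
i=6 t=11 v=8: → [10,15); WM=9
i=7 t=12 v=7: → [10,15); WM=10; [5,10) fires=8
i=8 t=6 v=3: DROP (t<10-2); WM=10
i=9 t=14 v=4: → [10,15); WM=12
i=10 t=14 v=6: → [10,15); WM=12
i=11 t=15 v=2: → [15,20); WM=13
i=12 t=12 v=3: → [10,15); WM=13
i=13 t=13 v=6: → [10,15); WM=13
i=14 t=15 v=7: → [15,20); WM=13
i=15 t=23 v=5: → [20,25); WM=21; [10,15) fires=34 [15,20) fires=9
i=16 t=22 v=2: → [20,25); WM=21
i=17 t=24 v=1: → [20,25); WM=22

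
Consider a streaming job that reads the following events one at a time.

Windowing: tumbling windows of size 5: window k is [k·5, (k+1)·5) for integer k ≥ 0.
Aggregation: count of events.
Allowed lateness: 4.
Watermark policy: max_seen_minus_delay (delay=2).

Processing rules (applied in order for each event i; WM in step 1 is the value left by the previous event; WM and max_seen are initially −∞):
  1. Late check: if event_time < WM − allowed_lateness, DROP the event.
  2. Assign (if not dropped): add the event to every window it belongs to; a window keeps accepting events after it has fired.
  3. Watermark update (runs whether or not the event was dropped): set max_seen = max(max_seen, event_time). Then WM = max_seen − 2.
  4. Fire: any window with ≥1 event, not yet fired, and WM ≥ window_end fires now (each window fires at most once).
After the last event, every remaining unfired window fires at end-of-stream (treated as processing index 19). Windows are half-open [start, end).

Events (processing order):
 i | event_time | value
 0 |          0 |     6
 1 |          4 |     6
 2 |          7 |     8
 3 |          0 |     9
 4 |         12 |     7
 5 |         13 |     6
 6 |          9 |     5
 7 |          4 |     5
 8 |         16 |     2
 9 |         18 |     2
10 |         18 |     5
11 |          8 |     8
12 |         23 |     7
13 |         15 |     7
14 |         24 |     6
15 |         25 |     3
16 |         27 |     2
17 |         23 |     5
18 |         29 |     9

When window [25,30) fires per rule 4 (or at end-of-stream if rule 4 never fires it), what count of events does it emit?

i=0 t=0 v=6: → [0,5); WM=-2
i=1 t=4 v=6: → [0,5); WM=2
i=2 t=7 v=8: → [5,10); WM=5; [0,5) fires=2
i=3 t=0 v=9: DROP (t<5-4); WM=5
i=4 t=12 v=7: → [10,15); WM=10; [5,10) fires=1
i=5 t=13 v=6: → [10,15); WM=11
i=6 t=9 v=5: → [5,10); WM=11
i=7 t=4 v=5: DROP (t<11-4); WM=11
i=8 t=16 v=2: → [15,20); WM=14
i=9 t=18 v=2: → [15,20); WM=16; [10,15) fires=2
i=10 t=18 v=5: → [15,20); WM=16
i=11 t=8 v=8: DROP (t<16-4); WM=16
i=12 t=23 v=7: → [20,25); WM=21; [15,20) fires=3
i=13 t=15 v=7: DROP (t<21-4); WM=21
i=14 t=24 v=6: → [20,25); WM=22
i=15 t=25 v=3: → [25,30); WM=23
i=16 t=27 v=2: → [25,30); WM=25; [20,25) fires=2
i=17 t=23 v=5: → [20,25); WM=25
i=18 t=29 v=9: → [25,30); WM=27

3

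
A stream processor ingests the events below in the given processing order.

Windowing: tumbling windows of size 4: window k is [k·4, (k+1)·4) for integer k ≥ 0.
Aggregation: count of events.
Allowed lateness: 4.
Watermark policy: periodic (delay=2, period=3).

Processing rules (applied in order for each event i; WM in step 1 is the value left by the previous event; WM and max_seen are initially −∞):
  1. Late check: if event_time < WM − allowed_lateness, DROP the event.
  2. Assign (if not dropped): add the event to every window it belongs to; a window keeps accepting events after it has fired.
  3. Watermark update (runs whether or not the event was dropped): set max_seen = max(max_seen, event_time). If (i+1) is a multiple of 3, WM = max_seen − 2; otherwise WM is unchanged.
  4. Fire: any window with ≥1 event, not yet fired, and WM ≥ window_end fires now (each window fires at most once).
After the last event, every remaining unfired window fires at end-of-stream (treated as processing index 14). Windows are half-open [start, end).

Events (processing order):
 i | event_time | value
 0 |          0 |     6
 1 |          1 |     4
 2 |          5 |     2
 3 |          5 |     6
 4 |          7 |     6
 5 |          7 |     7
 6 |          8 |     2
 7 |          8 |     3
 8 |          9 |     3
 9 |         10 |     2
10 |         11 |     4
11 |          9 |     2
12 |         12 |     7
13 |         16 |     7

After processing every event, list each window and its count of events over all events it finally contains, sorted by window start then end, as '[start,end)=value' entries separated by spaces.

[0,4)=2 [4,8)=4 [8,12)=6 [12,16)=1 [16,20)=1

i=0 t=0 v=6: → [0,4); WM=−∞
i=1 t=1 v=4: → [0,4); WM=−∞
i=2 t=5 v=2: → [4,8); WM=3
i=3 t=5 v=6: → [4,8); WM=3
i=4 t=7 v=6: → [4,8); WM=3
i=5 t=7 v=7: → [4,8); WM=5; [0,4) fires=2
i=6 t=8 v=2: → [8,12); WM=5
i=7 t=8 v=3: → [8,12); WM=5
i=8 t=9 v=3: → [8,12); WM=7
i=9 t=10 v=2: → [8,12); WM=7
i=10 t=11 v=4: → [8,12); WM=7
i=11 t=9 v=2: → [8,12); WM=9; [4,8) fires=4
i=12 t=12 v=7: → [12,16); WM=9
i=13 t=16 v=7: → [16,20); WM=9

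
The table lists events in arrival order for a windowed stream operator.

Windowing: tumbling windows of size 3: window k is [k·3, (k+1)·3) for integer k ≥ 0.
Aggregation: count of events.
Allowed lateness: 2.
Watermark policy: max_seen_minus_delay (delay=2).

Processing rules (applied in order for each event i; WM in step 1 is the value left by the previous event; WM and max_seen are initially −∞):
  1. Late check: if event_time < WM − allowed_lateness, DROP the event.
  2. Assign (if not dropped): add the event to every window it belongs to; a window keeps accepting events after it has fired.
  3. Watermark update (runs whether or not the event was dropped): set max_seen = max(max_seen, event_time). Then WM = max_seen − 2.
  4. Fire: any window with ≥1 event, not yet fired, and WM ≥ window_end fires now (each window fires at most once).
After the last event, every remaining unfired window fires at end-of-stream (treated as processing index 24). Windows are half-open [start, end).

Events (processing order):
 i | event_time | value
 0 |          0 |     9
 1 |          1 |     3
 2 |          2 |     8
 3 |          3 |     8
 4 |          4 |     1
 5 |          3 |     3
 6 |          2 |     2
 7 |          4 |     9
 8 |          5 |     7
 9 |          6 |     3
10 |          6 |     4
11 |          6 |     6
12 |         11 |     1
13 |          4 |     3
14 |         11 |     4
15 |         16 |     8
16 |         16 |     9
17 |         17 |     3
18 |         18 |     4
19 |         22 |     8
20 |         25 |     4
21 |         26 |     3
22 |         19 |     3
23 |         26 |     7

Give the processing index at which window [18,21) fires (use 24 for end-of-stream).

i=0 t=0 v=9: → [0,3); WM=-2
i=1 t=1 v=3: → [0,3); WM=-1
i=2 t=2 v=8: → [0,3); WM=0
i=3 t=3 v=8: → [3,6); WM=1
i=4 t=4 v=1: → [3,6); WM=2
i=5 t=3 v=3: → [3,6); WM=2
i=6 t=2 v=2: → [0,3); WM=2
i=7 t=4 v=9: → [3,6); WM=2
i=8 t=5 v=7: → [3,6); WM=3; [0,3) fires=4
i=9 t=6 v=3: → [6,9); WM=4
i=10 t=6 v=4: → [6,9); WM=4
i=11 t=6 v=6: → [6,9); WM=4
i=12 t=11 v=1: → [9,12); WM=9; [3,6) fires=5 [6,9) fires=3
i=13 t=4 v=3: DROP (t<9-2); WM=9
i=14 t=11 v=4: → [9,12); WM=9
i=15 t=16 v=8: → [15,18); WM=14; [9,12) fires=2
i=16 t=16 v=9: → [15,18); WM=14
i=17 t=17 v=3: → [15,18); WM=15
i=18 t=18 v=4: → [18,21); WM=16
i=19 t=22 v=8: → [21,24); WM=20; [15,18) fires=3
i=20 t=25 v=4: → [24,27); WM=23; [18,21) fires=1
i=21 t=26 v=3: → [24,27); WM=24; [21,24) fires=1
i=22 t=19 v=3: DROP (t<24-2); WM=24
i=23 t=26 v=7: → [24,27); WM=24

20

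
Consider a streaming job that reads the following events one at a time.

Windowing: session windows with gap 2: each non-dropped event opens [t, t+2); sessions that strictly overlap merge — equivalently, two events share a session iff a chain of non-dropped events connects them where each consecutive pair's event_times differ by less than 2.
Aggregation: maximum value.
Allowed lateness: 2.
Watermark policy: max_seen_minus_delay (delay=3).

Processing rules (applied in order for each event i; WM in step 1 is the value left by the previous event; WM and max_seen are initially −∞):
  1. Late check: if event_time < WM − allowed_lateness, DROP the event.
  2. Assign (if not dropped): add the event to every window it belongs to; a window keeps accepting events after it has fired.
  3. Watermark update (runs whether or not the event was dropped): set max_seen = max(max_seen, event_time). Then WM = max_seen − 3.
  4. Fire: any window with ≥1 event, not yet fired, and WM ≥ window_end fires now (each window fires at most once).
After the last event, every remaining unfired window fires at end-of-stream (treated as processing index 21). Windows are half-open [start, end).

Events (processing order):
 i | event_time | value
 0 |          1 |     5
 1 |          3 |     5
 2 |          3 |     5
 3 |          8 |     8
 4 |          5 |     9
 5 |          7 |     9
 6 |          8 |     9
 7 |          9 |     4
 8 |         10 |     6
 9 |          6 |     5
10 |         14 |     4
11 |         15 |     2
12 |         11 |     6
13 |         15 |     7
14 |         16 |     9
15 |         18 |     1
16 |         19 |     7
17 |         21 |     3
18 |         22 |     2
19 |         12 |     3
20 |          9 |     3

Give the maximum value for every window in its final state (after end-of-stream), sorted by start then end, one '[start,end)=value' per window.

i=0 t=1 v=5: → [1,3); WM=-2
i=1 t=3 v=5: → [3,5); WM=0
i=2 t=3 v=5: → [3,5); WM=0
i=3 t=8 v=8: → [8,10); WM=5
i=4 t=5 v=9: → [5,7); WM=5
i=5 t=7 v=9: → [7,10); WM=5
i=6 t=8 v=9: → [7,10); WM=5
i=7 t=9 v=4: → [7,11); WM=6
i=8 t=10 v=6: → [7,12); WM=7
i=9 t=6 v=5: → [5,12); WM=7
i=10 t=14 v=4: → [14,16); WM=11
i=11 t=15 v=2: → [14,17); WM=12
i=12 t=11 v=6: → [5,13); WM=12
i=13 t=15 v=7: → [14,17); WM=12
i=14 t=16 v=9: → [14,18); WM=13
i=15 t=18 v=1: → [18,20); WM=15
i=16 t=19 v=7: → [18,21); WM=16
i=17 t=21 v=3: → [21,23); WM=18
i=18 t=22 v=2: → [21,24); WM=19
i=19 t=12 v=3: DROP (t<19-2); WM=19
i=20 t=9 v=3: DROP (t<19-2); WM=19

[1,3)=5 [3,5)=5 [5,13)=9 [14,18)=9 [18,21)=7 [21,24)=3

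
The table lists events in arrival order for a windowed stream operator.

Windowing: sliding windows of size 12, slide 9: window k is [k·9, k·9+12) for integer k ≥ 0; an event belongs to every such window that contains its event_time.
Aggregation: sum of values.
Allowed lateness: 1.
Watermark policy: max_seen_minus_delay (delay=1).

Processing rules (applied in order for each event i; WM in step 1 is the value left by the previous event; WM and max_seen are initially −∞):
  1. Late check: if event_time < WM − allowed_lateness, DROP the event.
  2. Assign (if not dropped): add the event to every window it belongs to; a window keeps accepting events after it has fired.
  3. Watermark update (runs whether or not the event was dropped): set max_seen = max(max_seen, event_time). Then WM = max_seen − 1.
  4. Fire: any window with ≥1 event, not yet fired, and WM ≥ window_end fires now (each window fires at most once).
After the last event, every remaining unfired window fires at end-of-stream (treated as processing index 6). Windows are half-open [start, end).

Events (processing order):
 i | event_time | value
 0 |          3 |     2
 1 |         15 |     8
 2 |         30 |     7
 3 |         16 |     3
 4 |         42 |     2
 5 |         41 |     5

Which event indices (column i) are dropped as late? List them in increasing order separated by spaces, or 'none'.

3

i=0 t=3 v=2: → [0,12); WM=2
i=1 t=15 v=8: → [9,21); WM=14; [0,12) fires=2
i=2 t=30 v=7: → [27,39); WM=29; [9,21) fires=8
i=3 t=16 v=3: DROP (t<29-1); WM=29
i=4 t=42 v=2: → [36,48); WM=41; [27,39) fires=7
i=5 t=41 v=5: → [36,48); WM=41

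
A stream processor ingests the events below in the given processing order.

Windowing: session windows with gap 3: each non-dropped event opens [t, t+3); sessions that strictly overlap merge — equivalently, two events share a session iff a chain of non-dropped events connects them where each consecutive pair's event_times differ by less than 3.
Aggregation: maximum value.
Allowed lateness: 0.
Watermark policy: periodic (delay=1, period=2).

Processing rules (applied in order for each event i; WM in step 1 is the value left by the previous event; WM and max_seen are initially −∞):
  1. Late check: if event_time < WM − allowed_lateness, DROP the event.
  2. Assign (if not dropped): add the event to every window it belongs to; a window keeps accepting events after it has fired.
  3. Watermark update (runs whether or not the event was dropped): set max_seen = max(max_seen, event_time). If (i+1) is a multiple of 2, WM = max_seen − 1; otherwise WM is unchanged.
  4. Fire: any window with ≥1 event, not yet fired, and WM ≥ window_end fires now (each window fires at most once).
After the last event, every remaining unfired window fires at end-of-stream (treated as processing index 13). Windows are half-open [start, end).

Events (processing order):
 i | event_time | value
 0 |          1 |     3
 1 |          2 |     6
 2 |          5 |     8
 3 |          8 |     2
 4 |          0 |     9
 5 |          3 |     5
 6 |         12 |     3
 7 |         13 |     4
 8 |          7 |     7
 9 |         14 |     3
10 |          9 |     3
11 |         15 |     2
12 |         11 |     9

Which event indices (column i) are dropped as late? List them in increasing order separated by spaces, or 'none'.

4 5 8 10 12

i=0 t=1 v=3: → [1,4); WM=−∞
i=1 t=2 v=6: → [1,5); WM=1
i=2 t=5 v=8: → [5,8); WM=1
i=3 t=8 v=2: → [8,11); WM=7
i=4 t=0 v=9: DROP (t<7-0); WM=7
i=5 t=3 v=5: DROP (t<7-0); WM=7
i=6 t=12 v=3: → [12,15); WM=7
i=7 t=13 v=4: → [12,16); WM=12
i=8 t=7 v=7: DROP (t<12-0); WM=12
i=9 t=14 v=3: → [12,17); WM=13
i=10 t=9 v=3: DROP (t<13-0); WM=13
i=11 t=15 v=2: → [12,18); WM=14
i=12 t=11 v=9: DROP (t<14-0); WM=14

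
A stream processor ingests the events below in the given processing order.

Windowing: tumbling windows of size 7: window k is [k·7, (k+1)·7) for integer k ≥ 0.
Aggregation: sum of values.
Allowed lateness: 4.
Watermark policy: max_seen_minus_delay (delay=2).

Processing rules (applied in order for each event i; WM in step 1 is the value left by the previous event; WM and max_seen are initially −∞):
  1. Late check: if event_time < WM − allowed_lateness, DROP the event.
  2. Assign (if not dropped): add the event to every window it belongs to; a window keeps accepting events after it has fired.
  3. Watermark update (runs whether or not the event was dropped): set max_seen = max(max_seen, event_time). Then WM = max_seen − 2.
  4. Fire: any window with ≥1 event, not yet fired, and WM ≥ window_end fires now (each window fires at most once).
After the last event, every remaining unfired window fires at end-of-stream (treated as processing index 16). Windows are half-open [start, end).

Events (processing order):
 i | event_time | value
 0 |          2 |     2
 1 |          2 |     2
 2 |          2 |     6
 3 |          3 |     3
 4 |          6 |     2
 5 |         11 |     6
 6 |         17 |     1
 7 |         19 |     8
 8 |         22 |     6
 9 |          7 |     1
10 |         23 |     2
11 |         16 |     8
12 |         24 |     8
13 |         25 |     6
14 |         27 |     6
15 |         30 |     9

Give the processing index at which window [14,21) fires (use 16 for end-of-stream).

10

i=0 t=2 v=2: → [0,7); WM=0
i=1 t=2 v=2: → [0,7); WM=0
i=2 t=2 v=6: → [0,7); WM=0
i=3 t=3 v=3: → [0,7); WM=1
i=4 t=6 v=2: → [0,7); WM=4
i=5 t=11 v=6: → [7,14); WM=9; [0,7) fires=15
i=6 t=17 v=1: → [14,21); WM=15; [7,14) fires=6
i=7 t=19 v=8: → [14,21); WM=17
i=8 t=22 v=6: → [21,28); WM=20
i=9 t=7 v=1: DROP (t<20-4); WM=20
i=10 t=23 v=2: → [21,28); WM=21; [14,21) fires=9
i=11 t=16 v=8: DROP (t<21-4); WM=21
i=12 t=24 v=8: → [21,28); WM=22
i=13 t=25 v=6: → [21,28); WM=23
i=14 t=27 v=6: → [21,28); WM=25
i=15 t=30 v=9: → [28,35); WM=28; [21,28) fires=28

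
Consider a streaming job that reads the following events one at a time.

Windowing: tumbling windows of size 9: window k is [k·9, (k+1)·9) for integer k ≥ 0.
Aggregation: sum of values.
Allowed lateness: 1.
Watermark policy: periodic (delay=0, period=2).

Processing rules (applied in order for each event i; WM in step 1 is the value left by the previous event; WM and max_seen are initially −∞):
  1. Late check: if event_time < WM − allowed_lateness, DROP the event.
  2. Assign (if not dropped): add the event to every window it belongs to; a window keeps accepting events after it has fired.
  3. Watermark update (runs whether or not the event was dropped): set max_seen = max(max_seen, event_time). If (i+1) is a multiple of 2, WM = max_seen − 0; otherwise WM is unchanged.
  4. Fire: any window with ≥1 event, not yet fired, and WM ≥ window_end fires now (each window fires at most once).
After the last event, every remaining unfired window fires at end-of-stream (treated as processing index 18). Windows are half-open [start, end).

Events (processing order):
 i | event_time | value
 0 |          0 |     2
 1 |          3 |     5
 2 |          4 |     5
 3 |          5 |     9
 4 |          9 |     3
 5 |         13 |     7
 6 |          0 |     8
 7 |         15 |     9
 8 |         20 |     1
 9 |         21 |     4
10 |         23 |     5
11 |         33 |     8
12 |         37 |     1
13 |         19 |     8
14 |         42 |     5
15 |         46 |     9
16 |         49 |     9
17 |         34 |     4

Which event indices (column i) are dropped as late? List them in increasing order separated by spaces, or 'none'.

i=0 t=0 v=2: → [0,9); WM=−∞
i=1 t=3 v=5: → [0,9); WM=3
i=2 t=4 v=5: → [0,9); WM=3
i=3 t=5 v=9: → [0,9); WM=5
i=4 t=9 v=3: → [9,18); WM=5
i=5 t=13 v=7: → [9,18); WM=13; [0,9) fires=21
i=6 t=0 v=8: DROP (t<13-1); WM=13
i=7 t=15 v=9: → [9,18); WM=15
i=8 t=20 v=1: → [18,27); WM=15
i=9 t=21 v=4: → [18,27); WM=21; [9,18) fires=19
i=10 t=23 v=5: → [18,27); WM=21
i=11 t=33 v=8: → [27,36); WM=33; [18,27) fires=10
i=12 t=37 v=1: → [36,45); WM=33
i=13 t=19 v=8: DROP (t<33-1); WM=37; [27,36) fires=8
i=14 t=42 v=5: → [36,45); WM=37
i=15 t=46 v=9: → [45,54); WM=46; [36,45) fires=6
i=16 t=49 v=9: → [45,54); WM=46
i=17 t=34 v=4: DROP (t<46-1); WM=49

6 13 17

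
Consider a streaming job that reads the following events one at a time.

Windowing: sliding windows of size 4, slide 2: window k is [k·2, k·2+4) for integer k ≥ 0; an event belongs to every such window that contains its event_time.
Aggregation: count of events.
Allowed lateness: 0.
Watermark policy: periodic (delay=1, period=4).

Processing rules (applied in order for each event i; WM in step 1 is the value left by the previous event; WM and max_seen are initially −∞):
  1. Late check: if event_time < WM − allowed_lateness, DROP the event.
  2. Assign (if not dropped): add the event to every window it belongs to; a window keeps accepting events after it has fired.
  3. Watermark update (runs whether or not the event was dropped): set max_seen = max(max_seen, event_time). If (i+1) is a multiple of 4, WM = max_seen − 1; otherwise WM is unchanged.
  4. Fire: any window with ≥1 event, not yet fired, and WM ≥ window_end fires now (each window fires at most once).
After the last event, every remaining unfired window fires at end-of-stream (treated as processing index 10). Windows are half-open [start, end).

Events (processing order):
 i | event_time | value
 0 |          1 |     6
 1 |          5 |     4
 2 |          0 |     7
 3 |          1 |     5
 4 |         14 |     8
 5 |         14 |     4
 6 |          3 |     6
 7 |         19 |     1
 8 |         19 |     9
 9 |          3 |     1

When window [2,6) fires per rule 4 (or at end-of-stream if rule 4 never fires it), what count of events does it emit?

1

i=0 t=1 v=6: → [0,4); WM=−∞
i=1 t=5 v=4: → [4,8),[2,6); WM=−∞
i=2 t=0 v=7: → [0,4); WM=−∞
i=3 t=1 v=5: → [0,4); WM=4; [0,4) fires=3
i=4 t=14 v=8: → [14,18),[12,16); WM=4
i=5 t=14 v=4: → [14,18),[12,16); WM=4
i=6 t=3 v=6: DROP (t<4-0); WM=4
i=7 t=19 v=1: → [18,22),[16,20); WM=18; [2,6) fires=1 [4,8) fires=1 [12,16) fires=2 [14,18) fires=2
i=8 t=19 v=9: → [18,22),[16,20); WM=18
i=9 t=3 v=1: DROP (t<18-0); WM=18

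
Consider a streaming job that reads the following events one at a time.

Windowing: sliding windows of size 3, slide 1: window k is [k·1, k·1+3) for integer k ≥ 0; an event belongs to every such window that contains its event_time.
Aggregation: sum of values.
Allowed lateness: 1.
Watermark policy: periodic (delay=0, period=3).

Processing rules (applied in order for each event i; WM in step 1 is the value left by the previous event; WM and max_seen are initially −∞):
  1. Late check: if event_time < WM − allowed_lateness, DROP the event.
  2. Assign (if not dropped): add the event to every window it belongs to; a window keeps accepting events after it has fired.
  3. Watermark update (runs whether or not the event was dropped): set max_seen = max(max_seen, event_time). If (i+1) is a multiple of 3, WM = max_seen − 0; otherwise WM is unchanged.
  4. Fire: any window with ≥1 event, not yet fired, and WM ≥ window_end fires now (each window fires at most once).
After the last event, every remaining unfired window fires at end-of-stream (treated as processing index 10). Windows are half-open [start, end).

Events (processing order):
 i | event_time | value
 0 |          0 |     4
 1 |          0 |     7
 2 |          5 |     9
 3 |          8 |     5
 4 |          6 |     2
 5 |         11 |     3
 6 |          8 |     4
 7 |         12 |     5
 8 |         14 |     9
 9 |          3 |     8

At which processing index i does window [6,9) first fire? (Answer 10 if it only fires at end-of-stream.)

i=0 t=0 v=4: → [0,3); WM=−∞
i=1 t=0 v=7: → [0,3); WM=−∞
i=2 t=5 v=9: → [5,8),[4,7),[3,6); WM=5; [0,3) fires=11
i=3 t=8 v=5: → [8,11),[7,10),[6,9); WM=5
i=4 t=6 v=2: → [6,9),[5,8),[4,7); WM=5
i=5 t=11 v=3: → [11,14),[10,13),[9,12); WM=11; [3,6) fires=9 [4,7) fires=11 [5,8) fires=11 [6,9) fires=7 [7,10) fires=5 [8,11) fires=5
i=6 t=8 v=4: DROP (t<11-1); WM=11
i=7 t=12 v=5: → [12,15),[11,14),[10,13); WM=11
i=8 t=14 v=9: → [14,17),[13,16),[12,15); WM=14; [9,12) fires=3 [10,13) fires=8 [11,14) fires=8
i=9 t=3 v=8: DROP (t<14-1); WM=14

5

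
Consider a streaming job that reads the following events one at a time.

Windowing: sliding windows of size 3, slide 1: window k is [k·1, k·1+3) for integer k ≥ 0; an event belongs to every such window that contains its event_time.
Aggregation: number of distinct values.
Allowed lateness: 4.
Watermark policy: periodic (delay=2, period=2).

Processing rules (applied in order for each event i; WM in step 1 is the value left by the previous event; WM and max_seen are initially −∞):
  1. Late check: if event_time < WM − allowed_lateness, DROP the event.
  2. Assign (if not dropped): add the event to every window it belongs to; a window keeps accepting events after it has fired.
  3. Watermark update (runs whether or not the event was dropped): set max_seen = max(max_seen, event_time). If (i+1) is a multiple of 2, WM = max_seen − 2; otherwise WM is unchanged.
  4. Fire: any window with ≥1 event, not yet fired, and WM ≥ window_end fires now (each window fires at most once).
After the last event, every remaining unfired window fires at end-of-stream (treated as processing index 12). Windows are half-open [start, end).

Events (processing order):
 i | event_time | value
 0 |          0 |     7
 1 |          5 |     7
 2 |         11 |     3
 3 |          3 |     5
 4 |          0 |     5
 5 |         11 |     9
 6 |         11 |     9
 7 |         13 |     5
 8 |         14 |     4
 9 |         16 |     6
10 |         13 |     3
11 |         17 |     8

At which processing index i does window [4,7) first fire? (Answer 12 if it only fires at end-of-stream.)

i=0 t=0 v=7: → [0,3); WM=−∞
i=1 t=5 v=7: → [5,8),[4,7),[3,6); WM=3; [0,3) fires=1
i=2 t=11 v=3: → [11,14),[10,13),[9,12); WM=3
i=3 t=3 v=5: → [3,6),[2,5),[1,4); WM=9; [1,4) fires=1 [2,5) fires=1 [3,6) fires=2 [4,7) fires=1 [5,8) fires=1
i=4 t=0 v=5: DROP (t<9-4); WM=9
i=5 t=11 v=9: → [11,14),[10,13),[9,12); WM=9
i=6 t=11 v=9: → [11,14),[10,13),[9,12); WM=9
i=7 t=13 v=5: → [13,16),[12,15),[11,14); WM=11
i=8 t=14 v=4: → [14,17),[13,16),[12,15); WM=11
i=9 t=16 v=6: → [16,19),[15,18),[14,17); WM=14; [9,12) fires=2 [10,13) fires=2 [11,14) fires=3
i=10 t=13 v=3: → [13,16),[12,15),[11,14); WM=14
i=11 t=17 v=8: → [17,20),[16,19),[15,18); WM=15; [12,15) fires=3

3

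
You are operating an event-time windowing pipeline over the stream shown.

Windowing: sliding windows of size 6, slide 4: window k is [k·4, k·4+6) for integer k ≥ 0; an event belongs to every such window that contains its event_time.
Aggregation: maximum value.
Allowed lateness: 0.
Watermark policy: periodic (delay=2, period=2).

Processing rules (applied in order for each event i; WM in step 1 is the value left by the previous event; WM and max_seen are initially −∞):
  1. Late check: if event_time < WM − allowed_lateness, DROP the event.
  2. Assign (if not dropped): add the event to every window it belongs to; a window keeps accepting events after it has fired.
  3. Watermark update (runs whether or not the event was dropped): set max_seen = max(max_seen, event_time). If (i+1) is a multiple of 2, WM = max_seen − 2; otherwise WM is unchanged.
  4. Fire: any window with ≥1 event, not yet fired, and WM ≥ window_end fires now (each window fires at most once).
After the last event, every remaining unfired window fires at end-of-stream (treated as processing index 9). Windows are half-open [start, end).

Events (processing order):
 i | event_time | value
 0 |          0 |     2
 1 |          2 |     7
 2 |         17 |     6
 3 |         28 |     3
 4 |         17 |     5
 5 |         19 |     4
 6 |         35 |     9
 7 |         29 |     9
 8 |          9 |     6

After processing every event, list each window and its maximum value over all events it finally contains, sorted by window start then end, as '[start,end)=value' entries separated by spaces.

[0,6)=7 [12,18)=6 [16,22)=6 [24,30)=9 [28,34)=9 [32,38)=9

i=0 t=0 v=2: → [0,6); WM=−∞
i=1 t=2 v=7: → [0,6); WM=0
i=2 t=17 v=6: → [16,22),[12,18); WM=0
i=3 t=28 v=3: → [28,34),[24,30); WM=26; [0,6) fires=7 [12,18) fires=6 [16,22) fires=6
i=4 t=17 v=5: DROP (t<26-0); WM=26
i=5 t=19 v=4: DROP (t<26-0); WM=26
i=6 t=35 v=9: → [32,38); WM=26
i=7 t=29 v=9: → [28,34),[24,30); WM=33; [24,30) fires=9
i=8 t=9 v=6: DROP (t<33-0); WM=33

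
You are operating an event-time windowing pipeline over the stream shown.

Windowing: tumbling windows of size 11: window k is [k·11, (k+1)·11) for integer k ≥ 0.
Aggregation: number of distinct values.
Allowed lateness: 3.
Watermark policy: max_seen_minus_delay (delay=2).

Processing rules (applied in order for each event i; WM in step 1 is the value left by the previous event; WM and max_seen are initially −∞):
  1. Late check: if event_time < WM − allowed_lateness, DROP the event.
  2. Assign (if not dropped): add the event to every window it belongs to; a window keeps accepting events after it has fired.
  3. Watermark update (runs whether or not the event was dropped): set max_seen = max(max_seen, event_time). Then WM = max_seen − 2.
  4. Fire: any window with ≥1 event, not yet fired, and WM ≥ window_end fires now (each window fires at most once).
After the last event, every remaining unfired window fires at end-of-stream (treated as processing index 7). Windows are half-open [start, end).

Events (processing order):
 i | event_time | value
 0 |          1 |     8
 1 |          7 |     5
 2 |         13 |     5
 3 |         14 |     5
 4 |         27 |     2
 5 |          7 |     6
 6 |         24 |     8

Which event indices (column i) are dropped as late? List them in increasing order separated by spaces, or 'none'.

5

i=0 t=1 v=8: → [0,11); WM=-1
i=1 t=7 v=5: → [0,11); WM=5
i=2 t=13 v=5: → [11,22); WM=11; [0,11) fires=2
i=3 t=14 v=5: → [11,22); WM=12
i=4 t=27 v=2: → [22,33); WM=25; [11,22) fires=1
i=5 t=7 v=6: DROP (t<25-3); WM=25
i=6 t=24 v=8: → [22,33); WM=25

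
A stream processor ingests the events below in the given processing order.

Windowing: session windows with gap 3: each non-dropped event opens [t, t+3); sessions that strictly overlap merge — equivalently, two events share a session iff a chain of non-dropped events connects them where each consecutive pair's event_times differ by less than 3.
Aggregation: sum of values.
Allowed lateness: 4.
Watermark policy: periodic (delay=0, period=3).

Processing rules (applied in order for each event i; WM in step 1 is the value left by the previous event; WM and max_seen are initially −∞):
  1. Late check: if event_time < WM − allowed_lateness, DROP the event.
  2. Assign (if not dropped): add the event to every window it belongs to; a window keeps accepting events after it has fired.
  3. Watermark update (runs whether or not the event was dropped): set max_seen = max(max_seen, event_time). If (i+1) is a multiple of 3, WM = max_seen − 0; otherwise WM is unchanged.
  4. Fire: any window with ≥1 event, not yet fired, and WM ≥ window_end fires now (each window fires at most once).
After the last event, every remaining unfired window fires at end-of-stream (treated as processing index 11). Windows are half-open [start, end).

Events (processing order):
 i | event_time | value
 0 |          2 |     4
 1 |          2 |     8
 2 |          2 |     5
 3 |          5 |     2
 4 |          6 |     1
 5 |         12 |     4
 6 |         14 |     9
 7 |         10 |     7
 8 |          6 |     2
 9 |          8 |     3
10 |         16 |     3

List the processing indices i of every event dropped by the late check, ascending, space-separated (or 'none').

8 9

i=0 t=2 v=4: → [2,5); WM=−∞
i=1 t=2 v=8: → [2,5); WM=−∞
i=2 t=2 v=5: → [2,5); WM=2
i=3 t=5 v=2: → [5,8); WM=2
i=4 t=6 v=1: → [5,9); WM=2
i=5 t=12 v=4: → [12,15); WM=12
i=6 t=14 v=9: → [12,17); WM=12
i=7 t=10 v=7: → [10,17); WM=12
i=8 t=6 v=2: DROP (t<12-4); WM=14
i=9 t=8 v=3: DROP (t<14-4); WM=14
i=10 t=16 v=3: → [10,19); WM=14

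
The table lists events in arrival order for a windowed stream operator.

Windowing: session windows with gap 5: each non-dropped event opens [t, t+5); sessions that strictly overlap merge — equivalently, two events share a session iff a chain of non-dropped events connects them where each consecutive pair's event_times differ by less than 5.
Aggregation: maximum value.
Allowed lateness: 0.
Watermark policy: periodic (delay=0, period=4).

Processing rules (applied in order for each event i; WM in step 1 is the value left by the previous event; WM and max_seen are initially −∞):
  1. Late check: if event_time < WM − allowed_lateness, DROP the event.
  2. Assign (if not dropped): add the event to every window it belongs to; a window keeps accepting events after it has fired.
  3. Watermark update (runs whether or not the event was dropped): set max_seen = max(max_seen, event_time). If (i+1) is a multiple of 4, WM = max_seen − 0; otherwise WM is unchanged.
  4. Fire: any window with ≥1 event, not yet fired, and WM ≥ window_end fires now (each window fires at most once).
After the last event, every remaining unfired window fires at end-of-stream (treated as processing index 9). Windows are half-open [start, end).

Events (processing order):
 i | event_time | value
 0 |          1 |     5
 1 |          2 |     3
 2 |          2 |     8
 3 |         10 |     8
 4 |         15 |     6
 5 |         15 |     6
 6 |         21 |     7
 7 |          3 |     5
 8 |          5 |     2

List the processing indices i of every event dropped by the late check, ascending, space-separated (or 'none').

i=0 t=1 v=5: → [1,6); WM=−∞
i=1 t=2 v=3: → [1,7); WM=−∞
i=2 t=2 v=8: → [1,7); WM=−∞
i=3 t=10 v=8: → [10,15); WM=10
i=4 t=15 v=6: → [15,20); WM=10
i=5 t=15 v=6: → [15,20); WM=10
i=6 t=21 v=7: → [21,26); WM=10
i=7 t=3 v=5: DROP (t<10-0); WM=21
i=8 t=5 v=2: DROP (t<21-0); WM=21

7 8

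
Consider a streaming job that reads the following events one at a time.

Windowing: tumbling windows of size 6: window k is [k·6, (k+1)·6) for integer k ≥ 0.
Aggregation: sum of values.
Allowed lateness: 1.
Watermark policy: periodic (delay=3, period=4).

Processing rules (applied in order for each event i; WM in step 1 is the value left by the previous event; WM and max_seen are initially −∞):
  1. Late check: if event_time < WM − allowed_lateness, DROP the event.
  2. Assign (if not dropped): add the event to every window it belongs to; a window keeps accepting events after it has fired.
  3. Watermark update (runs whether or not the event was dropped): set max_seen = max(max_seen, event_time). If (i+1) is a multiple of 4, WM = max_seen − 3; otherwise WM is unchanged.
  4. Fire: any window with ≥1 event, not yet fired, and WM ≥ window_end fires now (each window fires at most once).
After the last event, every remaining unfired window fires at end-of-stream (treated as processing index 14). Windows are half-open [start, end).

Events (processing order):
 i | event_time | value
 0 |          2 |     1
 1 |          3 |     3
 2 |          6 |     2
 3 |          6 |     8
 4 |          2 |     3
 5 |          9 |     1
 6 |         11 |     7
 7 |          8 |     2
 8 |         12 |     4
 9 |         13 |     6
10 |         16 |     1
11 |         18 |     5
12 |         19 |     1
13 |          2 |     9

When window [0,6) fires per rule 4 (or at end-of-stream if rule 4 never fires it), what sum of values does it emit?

7

i=0 t=2 v=1: → [0,6); WM=−∞
i=1 t=3 v=3: → [0,6); WM=−∞
i=2 t=6 v=2: → [6,12); WM=−∞
i=3 t=6 v=8: → [6,12); WM=3
i=4 t=2 v=3: → [0,6); WM=3
i=5 t=9 v=1: → [6,12); WM=3
i=6 t=11 v=7: → [6,12); WM=3
i=7 t=8 v=2: → [6,12); WM=8; [0,6) fires=7
i=8 t=12 v=4: → [12,18); WM=8
i=9 t=13 v=6: → [12,18); WM=8
i=10 t=16 v=1: → [12,18); WM=8
i=11 t=18 v=5: → [18,24); WM=15; [6,12) fires=20
i=12 t=19 v=1: → [18,24); WM=15
i=13 t=2 v=9: DROP (t<15-1); WM=15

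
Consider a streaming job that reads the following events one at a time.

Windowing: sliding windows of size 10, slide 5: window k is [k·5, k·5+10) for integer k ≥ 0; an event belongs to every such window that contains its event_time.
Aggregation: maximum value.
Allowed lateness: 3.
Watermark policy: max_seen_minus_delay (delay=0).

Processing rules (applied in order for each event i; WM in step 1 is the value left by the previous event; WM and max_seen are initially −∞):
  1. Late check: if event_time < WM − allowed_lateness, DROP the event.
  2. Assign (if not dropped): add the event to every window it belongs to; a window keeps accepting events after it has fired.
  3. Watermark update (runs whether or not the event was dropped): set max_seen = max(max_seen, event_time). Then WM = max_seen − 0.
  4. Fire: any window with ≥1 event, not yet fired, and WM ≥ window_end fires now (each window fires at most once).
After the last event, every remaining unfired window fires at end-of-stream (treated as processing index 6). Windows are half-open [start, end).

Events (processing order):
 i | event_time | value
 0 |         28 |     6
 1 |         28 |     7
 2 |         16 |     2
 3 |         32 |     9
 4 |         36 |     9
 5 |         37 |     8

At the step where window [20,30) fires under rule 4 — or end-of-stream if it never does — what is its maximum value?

7

i=0 t=28 v=6: → [25,35),[20,30); WM=28
i=1 t=28 v=7: → [25,35),[20,30); WM=28
i=2 t=16 v=2: DROP (t<28-3); WM=28
i=3 t=32 v=9: → [30,40),[25,35); WM=32; [20,30) fires=7
i=4 t=36 v=9: → [35,45),[30,40); WM=36; [25,35) fires=9
i=5 t=37 v=8: → [35,45),[30,40); WM=37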